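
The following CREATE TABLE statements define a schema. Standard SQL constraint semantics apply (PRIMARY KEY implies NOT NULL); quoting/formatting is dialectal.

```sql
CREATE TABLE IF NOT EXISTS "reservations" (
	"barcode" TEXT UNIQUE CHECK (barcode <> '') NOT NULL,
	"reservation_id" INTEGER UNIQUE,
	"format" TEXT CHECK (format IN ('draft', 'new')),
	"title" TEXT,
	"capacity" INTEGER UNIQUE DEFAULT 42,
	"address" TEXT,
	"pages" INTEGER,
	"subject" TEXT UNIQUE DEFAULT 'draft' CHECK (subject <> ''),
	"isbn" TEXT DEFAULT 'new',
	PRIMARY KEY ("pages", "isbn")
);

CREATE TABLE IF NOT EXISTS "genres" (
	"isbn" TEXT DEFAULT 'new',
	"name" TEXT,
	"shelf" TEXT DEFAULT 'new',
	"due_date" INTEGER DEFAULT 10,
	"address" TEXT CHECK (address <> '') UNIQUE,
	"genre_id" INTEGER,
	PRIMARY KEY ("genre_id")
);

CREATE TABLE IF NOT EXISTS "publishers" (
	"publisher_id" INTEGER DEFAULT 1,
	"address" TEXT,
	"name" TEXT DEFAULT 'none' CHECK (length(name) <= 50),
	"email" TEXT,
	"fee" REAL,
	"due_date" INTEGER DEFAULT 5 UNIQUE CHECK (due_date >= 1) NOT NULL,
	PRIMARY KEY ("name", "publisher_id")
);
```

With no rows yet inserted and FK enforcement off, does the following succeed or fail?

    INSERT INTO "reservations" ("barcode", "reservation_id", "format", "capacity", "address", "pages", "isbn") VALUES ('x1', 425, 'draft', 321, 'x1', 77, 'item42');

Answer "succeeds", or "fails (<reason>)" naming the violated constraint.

NOT NULL columns: barcode is supplied; isbn is supplied; pages is supplied.
CHECK constraints: 'x1' satisfies (barcode <> ''); 'draft' satisfies (format IN ('draft', 'new')).
No constraint is violated.

succeeds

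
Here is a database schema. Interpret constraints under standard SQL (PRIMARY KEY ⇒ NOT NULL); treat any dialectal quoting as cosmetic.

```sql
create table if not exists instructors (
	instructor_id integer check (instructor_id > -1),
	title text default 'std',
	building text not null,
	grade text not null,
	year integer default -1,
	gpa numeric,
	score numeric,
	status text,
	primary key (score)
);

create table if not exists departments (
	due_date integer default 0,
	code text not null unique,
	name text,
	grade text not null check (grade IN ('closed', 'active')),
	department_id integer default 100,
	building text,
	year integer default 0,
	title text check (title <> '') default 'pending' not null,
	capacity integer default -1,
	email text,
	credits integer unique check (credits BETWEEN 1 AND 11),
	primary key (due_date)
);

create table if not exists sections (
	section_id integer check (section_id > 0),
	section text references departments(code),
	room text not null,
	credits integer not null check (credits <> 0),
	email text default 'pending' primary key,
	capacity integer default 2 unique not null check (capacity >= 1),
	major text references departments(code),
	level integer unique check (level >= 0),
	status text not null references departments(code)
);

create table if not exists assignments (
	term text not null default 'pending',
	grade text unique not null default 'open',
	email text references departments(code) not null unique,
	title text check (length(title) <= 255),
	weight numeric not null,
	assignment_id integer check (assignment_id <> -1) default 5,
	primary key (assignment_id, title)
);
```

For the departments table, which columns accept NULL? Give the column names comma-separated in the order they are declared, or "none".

name, department_id, building, year, capacity, email, credits

- due_date: part of the PRIMARY KEY, which implies NOT NULL → not nullable.
- code: declared NOT NULL → not nullable.
- name: no NOT NULL constraint applies → nullable.
- grade: declared NOT NULL → not nullable.
- department_id: DEFAULT only fills an omitted column; an explicit NULL is still allowed → nullable.
- building: no NOT NULL constraint applies → nullable.
- year: DEFAULT only fills an omitted column; an explicit NULL is still allowed → nullable.
- title: declared NOT NULL → not nullable.
- capacity: DEFAULT only fills an omitted column; an explicit NULL is still allowed → nullable.
- email: no NOT NULL constraint applies → nullable.
- credits: CHECK does not forbid NULL (a CHECK constraint passes when its expression is NULL) → nullable.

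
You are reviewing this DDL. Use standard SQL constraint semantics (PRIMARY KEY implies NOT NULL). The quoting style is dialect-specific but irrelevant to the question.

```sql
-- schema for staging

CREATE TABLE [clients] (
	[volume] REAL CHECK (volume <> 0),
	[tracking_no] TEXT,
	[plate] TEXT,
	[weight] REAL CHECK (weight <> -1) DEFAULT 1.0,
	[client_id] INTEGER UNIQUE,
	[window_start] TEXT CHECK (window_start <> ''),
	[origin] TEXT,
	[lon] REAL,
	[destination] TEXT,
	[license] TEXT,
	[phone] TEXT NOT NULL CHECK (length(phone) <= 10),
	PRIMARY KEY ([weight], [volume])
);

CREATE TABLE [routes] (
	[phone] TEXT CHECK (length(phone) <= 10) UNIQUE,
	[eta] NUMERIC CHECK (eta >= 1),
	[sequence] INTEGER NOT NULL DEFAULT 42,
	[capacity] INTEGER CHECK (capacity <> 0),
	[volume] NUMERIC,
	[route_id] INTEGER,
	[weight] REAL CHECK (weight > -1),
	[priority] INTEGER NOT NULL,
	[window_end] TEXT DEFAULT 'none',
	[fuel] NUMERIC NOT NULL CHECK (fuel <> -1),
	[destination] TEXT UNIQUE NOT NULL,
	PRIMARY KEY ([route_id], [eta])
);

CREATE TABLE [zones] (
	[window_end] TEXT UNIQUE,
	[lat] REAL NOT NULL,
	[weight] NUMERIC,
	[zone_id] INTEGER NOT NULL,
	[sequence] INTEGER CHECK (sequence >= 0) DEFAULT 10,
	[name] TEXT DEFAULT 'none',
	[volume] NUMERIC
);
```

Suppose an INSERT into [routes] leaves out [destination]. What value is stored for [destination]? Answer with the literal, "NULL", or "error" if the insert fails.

error

destination has no DEFAULT clause.
Omitting it would insert NULL, but it is declared NOT NULL, so the INSERT fails.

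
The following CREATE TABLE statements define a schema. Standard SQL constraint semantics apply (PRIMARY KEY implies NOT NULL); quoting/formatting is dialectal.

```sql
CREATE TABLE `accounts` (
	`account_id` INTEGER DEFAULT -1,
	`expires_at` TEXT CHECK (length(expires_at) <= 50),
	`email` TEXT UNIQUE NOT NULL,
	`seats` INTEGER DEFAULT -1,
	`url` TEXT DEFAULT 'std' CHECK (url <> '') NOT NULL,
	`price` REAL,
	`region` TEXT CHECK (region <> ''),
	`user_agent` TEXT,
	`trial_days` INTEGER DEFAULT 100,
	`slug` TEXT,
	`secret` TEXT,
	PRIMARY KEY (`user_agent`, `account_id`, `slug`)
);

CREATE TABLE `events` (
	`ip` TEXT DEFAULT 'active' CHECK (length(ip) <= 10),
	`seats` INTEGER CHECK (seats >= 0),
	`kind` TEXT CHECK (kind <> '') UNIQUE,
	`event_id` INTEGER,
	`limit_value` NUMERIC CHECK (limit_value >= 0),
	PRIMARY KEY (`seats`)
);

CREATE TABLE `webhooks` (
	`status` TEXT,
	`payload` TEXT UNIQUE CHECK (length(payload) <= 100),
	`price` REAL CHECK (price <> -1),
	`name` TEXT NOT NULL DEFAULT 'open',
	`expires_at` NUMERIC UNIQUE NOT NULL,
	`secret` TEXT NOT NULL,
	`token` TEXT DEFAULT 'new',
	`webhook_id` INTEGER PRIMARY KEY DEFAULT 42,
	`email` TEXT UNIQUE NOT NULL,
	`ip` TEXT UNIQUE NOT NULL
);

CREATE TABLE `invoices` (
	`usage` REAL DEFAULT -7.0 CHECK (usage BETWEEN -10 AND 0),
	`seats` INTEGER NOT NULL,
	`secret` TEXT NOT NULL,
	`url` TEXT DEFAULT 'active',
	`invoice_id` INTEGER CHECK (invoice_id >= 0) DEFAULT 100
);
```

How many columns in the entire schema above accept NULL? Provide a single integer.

17

accounts: 6 nullable (expires_at, seats, price, region, trial_days, secret — PK (user_agent, account_id, slug) and explicit NOT NULL columns excluded).
events: 4 nullable (ip, kind, event_id, limit_value — PK (seats) and explicit NOT NULL columns excluded).
webhooks: 4 nullable (status, payload, price, token — PK (webhook_id) and explicit NOT NULL columns excluded).
invoices: 3 nullable (usage, url, invoice_id — PK none and explicit NOT NULL columns excluded).
Total: 6 + 4 + 4 + 3 = 17.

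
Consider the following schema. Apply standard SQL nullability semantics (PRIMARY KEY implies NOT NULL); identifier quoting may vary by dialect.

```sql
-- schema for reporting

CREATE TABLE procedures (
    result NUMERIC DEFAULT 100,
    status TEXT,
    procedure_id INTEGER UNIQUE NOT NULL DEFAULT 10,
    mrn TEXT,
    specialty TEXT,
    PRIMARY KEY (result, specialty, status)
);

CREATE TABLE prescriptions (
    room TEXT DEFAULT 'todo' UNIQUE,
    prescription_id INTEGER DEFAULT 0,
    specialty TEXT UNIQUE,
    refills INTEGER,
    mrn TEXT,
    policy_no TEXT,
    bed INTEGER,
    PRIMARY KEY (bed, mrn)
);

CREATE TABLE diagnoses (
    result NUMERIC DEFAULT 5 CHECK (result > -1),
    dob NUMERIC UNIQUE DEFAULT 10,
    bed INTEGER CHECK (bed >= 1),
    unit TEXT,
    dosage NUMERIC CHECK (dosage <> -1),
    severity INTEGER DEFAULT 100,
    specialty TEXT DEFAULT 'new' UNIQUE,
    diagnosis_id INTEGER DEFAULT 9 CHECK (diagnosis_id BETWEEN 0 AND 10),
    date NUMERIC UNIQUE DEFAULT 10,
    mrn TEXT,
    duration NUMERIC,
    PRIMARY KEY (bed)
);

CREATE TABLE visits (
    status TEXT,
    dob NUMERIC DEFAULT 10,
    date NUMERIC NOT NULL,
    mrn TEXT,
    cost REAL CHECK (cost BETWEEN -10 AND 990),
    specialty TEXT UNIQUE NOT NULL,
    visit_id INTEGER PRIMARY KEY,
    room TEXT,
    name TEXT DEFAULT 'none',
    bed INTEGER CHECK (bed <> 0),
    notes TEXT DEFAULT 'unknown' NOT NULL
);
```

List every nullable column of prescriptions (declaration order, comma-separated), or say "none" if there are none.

- room: UNIQUE does not imply NOT NULL → nullable.
- prescription_id: DEFAULT only fills an omitted column; an explicit NULL is still allowed → nullable.
- specialty: UNIQUE does not imply NOT NULL → nullable.
- refills: no NOT NULL constraint applies → nullable.
- mrn: part of the PRIMARY KEY, which implies NOT NULL → not nullable.
- policy_no: no NOT NULL constraint applies → nullable.
- bed: part of the PRIMARY KEY, which implies NOT NULL → not nullable.

room, prescription_id, specialty, refills, policy_no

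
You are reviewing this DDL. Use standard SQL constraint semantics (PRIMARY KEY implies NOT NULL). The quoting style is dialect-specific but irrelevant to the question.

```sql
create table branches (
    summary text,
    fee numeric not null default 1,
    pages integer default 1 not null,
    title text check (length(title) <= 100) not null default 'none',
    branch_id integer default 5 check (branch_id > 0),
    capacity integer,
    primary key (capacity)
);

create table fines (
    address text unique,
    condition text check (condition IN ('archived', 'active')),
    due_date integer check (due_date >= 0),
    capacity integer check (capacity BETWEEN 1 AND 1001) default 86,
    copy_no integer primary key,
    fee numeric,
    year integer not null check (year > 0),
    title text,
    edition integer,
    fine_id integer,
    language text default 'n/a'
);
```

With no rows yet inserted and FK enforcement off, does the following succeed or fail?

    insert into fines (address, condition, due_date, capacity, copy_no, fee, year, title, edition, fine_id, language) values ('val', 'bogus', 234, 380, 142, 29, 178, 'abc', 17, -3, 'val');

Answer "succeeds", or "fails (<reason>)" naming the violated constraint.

fails (CHECK on condition)

The value 'bogus' for condition violates CHECK (condition IN ('archived', 'active')).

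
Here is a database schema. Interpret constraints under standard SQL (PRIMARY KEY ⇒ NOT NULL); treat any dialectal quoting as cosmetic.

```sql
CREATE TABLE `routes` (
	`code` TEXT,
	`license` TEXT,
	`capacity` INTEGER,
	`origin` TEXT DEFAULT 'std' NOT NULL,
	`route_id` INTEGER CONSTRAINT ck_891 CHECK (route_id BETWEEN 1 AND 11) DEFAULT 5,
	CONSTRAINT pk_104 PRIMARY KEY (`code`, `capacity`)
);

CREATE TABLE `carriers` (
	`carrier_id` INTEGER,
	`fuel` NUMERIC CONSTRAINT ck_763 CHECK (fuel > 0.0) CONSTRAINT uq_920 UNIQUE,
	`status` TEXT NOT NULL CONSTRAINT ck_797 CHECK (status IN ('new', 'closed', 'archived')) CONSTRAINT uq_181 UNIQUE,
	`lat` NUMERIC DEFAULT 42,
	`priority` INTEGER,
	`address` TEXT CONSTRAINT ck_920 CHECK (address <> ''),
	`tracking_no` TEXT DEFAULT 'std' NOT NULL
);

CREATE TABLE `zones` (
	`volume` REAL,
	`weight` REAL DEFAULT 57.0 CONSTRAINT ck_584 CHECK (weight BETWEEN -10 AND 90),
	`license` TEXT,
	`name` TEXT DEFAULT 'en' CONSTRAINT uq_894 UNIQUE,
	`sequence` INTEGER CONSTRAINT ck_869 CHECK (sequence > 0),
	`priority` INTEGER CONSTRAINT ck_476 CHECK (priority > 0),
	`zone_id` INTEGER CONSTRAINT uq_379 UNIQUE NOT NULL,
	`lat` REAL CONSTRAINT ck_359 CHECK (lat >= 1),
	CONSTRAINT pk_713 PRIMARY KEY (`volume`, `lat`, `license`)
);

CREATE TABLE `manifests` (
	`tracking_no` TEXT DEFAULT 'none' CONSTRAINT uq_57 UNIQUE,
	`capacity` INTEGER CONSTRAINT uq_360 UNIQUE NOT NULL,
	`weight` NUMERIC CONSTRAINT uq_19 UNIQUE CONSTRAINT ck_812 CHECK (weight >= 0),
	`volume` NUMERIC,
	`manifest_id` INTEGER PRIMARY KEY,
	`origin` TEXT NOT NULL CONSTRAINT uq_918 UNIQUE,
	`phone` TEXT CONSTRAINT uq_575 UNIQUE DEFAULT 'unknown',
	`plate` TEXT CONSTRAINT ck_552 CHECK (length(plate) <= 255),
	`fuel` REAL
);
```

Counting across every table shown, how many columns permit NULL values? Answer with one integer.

routes: 2 nullable (license, route_id — PK (code, capacity) and explicit NOT NULL columns excluded).
carriers: 5 nullable (carrier_id, fuel, lat, priority, address — PK none and explicit NOT NULL columns excluded).
zones: 4 nullable (weight, name, sequence, priority — PK (volume, lat, license) and explicit NOT NULL columns excluded).
manifests: 6 nullable (tracking_no, weight, volume, phone, plate, fuel — PK (manifest_id) and explicit NOT NULL columns excluded).
Total: 2 + 5 + 4 + 6 = 17.

17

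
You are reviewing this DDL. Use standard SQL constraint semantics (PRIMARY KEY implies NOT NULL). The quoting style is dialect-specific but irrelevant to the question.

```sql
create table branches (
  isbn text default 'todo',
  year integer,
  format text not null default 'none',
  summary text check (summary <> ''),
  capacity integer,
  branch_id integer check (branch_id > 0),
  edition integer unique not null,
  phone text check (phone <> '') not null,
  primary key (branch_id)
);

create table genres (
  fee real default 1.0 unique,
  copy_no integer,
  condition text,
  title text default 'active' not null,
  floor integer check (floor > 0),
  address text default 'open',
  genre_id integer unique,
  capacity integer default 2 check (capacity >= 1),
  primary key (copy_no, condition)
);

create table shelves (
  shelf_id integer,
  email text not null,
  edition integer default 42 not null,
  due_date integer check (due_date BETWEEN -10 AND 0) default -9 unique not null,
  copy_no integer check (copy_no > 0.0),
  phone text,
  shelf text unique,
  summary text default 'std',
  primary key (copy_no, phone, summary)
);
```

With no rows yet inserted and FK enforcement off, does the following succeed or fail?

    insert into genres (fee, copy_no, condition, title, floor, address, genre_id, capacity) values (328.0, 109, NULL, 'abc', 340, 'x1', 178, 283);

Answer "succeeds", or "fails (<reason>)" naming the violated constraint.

fails (NOT NULL on condition)

condition is explicitly set to NULL, but condition is part of the PRIMARY KEY (implied NOT NULL).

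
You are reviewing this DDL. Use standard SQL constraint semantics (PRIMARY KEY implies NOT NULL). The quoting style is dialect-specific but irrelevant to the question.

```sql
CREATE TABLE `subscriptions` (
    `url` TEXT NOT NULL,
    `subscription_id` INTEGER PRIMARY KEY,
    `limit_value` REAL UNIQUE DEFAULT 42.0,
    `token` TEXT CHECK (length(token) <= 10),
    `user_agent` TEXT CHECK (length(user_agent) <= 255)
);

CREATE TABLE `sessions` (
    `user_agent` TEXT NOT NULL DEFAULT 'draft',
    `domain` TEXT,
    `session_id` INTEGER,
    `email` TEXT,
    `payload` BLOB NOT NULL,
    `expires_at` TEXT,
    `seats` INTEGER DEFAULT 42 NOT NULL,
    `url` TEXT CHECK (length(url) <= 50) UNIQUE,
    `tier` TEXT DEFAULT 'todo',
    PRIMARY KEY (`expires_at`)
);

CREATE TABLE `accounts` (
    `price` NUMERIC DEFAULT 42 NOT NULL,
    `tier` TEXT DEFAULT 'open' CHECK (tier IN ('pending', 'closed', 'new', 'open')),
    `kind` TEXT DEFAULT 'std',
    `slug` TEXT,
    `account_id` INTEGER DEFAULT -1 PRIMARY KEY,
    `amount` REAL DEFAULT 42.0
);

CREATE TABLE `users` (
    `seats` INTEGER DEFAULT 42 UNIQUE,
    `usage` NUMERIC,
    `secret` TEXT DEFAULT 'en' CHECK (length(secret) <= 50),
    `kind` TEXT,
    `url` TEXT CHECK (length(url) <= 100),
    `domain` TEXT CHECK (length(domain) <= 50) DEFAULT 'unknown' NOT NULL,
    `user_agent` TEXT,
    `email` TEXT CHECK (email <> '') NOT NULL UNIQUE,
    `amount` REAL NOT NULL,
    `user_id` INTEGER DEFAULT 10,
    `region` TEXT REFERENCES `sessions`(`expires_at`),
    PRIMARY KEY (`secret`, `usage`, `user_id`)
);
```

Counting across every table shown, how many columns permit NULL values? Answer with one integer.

17

subscriptions: 3 nullable (limit_value, token, user_agent — PK (subscription_id) and explicit NOT NULL columns excluded).
sessions: 5 nullable (domain, session_id, email, url, tier — PK (expires_at) and explicit NOT NULL columns excluded).
accounts: 4 nullable (tier, kind, slug, amount — PK (account_id) and explicit NOT NULL columns excluded).
users: 5 nullable (seats, kind, url, user_agent, region — PK (secret, usage, user_id) and explicit NOT NULL columns excluded).
Total: 3 + 5 + 4 + 5 = 17.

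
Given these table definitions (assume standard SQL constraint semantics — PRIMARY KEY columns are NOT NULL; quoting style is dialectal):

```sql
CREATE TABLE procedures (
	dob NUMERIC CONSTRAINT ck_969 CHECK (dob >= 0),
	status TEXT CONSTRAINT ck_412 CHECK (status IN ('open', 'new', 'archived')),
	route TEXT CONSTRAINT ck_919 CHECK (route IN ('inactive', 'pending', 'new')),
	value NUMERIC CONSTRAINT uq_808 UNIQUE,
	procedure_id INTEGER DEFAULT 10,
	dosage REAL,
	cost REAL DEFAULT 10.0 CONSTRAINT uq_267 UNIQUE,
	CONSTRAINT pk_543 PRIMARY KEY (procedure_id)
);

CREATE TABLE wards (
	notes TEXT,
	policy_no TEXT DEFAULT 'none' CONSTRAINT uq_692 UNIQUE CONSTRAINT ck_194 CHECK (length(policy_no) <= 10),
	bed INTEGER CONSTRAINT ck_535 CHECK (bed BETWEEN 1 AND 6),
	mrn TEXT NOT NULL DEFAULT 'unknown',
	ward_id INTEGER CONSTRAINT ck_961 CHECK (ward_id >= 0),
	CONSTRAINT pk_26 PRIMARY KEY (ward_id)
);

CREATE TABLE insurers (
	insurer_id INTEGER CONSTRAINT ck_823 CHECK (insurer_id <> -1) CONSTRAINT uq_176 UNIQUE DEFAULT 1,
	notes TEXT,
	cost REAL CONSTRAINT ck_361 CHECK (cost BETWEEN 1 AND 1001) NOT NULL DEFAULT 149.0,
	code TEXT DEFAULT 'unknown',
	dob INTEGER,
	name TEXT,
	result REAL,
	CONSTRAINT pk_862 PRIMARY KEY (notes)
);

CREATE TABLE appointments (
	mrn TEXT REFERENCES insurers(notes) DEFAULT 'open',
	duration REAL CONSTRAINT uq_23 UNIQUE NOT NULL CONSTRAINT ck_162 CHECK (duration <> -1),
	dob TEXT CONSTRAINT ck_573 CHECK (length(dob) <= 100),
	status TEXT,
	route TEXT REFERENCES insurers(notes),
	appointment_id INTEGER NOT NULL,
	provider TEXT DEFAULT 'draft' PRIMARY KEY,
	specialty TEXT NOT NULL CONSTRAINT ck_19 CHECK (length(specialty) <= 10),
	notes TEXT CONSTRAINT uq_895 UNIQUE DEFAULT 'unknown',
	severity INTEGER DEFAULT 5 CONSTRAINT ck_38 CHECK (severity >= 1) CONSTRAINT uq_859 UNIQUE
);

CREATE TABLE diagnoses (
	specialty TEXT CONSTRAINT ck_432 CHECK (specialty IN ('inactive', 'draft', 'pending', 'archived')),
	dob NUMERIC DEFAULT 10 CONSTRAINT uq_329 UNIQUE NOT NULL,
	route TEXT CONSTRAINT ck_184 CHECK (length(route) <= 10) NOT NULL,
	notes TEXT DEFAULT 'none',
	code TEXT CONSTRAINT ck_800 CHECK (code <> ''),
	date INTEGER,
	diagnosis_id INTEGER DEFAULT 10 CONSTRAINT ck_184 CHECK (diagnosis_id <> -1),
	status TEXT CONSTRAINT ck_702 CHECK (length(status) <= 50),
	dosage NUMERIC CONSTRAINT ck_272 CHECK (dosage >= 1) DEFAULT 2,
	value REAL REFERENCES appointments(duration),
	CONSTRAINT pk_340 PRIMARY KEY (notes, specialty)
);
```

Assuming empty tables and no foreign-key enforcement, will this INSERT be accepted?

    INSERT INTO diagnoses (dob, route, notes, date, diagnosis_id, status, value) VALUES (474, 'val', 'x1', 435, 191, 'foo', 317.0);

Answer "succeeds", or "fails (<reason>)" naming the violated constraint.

specialty is omitted from the column list and has no DEFAULT, so it would receive NULL.
But specialty is part of the PRIMARY KEY (implied NOT NULL).

fails (NOT NULL on specialty)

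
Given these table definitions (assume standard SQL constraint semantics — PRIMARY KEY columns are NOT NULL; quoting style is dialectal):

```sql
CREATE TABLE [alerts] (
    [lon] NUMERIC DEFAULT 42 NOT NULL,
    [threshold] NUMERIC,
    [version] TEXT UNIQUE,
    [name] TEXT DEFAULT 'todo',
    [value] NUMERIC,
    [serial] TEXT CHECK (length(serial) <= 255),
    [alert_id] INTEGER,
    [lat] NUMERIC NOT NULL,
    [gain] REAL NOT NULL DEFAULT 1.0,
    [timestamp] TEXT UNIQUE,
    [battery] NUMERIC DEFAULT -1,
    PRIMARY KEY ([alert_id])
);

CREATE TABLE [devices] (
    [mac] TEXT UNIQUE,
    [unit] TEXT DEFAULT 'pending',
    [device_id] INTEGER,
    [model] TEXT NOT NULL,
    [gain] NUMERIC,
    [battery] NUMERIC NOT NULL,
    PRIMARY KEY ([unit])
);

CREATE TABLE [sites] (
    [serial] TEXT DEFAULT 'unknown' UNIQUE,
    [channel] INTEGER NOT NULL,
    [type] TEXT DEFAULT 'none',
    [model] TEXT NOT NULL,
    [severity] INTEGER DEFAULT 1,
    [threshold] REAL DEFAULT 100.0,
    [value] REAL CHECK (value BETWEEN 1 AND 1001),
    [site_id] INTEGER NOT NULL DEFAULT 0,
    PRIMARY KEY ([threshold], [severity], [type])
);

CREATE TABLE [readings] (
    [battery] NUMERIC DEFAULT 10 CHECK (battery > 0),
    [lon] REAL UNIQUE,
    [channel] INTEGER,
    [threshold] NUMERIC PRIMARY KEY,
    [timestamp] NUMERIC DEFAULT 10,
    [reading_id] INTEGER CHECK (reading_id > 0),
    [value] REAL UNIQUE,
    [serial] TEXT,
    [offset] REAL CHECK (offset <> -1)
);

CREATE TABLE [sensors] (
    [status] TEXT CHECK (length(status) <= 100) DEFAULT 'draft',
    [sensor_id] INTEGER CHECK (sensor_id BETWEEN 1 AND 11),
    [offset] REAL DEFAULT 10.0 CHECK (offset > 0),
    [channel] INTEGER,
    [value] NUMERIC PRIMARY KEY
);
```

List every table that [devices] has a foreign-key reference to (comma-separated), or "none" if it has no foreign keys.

none

No column in devices has a REFERENCES clause.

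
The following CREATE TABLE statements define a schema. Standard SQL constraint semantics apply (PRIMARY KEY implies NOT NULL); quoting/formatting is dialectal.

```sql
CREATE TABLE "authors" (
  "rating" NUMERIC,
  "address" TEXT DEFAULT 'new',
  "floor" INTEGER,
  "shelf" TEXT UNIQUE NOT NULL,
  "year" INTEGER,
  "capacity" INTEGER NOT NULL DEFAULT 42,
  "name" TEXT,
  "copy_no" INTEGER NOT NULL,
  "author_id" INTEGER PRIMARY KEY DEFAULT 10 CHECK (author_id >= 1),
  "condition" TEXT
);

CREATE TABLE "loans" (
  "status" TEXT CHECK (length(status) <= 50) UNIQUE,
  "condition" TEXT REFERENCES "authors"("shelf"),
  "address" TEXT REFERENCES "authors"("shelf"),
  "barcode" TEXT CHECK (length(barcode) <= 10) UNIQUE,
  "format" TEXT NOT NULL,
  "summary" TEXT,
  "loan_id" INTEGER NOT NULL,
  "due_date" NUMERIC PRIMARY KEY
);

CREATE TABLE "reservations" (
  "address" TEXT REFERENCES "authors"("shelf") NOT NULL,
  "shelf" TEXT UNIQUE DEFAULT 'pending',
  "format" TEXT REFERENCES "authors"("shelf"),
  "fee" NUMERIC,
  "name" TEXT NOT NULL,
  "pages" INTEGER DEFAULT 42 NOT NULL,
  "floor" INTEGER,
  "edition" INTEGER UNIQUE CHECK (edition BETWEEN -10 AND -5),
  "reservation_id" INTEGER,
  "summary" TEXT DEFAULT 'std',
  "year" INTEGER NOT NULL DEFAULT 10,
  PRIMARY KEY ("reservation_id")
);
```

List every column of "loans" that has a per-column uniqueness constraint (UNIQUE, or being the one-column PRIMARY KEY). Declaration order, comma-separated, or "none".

- status: declared UNIQUE → unique.
- condition: no UNIQUE or single-column PK constraint.
- address: no UNIQUE or single-column PK constraint.
- barcode: declared UNIQUE → unique.
- format: no UNIQUE or single-column PK constraint.
- summary: no UNIQUE or single-column PK constraint.
- loan_id: no UNIQUE or single-column PK constraint.
- due_date: single-column PRIMARY KEY → unique.

status, barcode, due_date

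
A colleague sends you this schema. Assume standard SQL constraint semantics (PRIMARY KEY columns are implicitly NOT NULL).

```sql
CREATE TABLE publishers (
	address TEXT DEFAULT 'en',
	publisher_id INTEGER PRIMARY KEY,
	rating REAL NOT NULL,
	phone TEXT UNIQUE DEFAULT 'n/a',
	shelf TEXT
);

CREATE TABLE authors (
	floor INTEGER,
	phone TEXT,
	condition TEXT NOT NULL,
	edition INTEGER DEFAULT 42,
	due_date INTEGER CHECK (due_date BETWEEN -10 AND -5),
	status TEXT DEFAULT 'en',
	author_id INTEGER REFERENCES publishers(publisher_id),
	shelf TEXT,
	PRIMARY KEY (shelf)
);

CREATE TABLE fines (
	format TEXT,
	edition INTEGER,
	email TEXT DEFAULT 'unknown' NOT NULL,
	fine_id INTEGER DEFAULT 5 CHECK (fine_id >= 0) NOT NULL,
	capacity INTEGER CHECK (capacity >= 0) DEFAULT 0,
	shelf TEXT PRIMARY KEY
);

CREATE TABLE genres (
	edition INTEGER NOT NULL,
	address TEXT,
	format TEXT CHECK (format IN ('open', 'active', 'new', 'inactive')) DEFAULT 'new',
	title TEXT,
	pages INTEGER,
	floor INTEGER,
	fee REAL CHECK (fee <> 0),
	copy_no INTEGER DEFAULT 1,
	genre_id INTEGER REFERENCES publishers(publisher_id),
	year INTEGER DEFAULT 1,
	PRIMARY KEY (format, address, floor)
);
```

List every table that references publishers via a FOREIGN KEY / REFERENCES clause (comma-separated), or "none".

authors, genres

- authors.author_id references publishers(publisher_id).
- genres.genre_id references publishers(publisher_id).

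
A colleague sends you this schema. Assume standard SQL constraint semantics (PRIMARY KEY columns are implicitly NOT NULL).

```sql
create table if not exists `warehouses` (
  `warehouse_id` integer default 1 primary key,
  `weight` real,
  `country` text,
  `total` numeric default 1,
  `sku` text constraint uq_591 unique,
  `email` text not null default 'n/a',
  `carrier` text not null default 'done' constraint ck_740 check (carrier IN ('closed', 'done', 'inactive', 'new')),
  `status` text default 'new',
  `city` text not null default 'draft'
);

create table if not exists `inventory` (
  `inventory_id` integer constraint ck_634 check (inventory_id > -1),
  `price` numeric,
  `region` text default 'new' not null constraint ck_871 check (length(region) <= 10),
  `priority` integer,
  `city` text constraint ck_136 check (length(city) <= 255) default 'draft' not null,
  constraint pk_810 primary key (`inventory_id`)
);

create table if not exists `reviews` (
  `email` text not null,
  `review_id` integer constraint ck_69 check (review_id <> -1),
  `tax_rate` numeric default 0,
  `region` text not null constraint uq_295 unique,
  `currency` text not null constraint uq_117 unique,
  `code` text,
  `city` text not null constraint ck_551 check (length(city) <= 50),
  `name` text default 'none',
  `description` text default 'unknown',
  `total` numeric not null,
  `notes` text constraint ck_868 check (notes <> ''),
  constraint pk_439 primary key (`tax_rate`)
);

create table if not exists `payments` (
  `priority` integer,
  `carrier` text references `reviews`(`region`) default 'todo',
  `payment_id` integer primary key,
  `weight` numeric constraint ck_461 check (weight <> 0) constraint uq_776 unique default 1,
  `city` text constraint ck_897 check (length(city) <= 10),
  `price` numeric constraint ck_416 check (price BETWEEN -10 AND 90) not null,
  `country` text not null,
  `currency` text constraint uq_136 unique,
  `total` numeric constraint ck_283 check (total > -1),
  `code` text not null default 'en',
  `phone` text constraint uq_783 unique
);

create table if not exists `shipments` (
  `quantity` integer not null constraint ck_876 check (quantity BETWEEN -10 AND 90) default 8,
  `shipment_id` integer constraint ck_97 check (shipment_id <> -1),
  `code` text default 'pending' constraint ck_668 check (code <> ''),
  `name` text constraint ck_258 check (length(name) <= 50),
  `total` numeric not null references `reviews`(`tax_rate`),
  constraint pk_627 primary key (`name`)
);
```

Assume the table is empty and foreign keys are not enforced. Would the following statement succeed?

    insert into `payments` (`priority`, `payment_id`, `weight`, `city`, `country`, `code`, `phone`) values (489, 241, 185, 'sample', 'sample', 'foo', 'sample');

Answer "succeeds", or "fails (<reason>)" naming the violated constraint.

price is omitted from the column list and has no DEFAULT, so it would receive NULL.
But price is declared NOT NULL.

fails (NOT NULL on price)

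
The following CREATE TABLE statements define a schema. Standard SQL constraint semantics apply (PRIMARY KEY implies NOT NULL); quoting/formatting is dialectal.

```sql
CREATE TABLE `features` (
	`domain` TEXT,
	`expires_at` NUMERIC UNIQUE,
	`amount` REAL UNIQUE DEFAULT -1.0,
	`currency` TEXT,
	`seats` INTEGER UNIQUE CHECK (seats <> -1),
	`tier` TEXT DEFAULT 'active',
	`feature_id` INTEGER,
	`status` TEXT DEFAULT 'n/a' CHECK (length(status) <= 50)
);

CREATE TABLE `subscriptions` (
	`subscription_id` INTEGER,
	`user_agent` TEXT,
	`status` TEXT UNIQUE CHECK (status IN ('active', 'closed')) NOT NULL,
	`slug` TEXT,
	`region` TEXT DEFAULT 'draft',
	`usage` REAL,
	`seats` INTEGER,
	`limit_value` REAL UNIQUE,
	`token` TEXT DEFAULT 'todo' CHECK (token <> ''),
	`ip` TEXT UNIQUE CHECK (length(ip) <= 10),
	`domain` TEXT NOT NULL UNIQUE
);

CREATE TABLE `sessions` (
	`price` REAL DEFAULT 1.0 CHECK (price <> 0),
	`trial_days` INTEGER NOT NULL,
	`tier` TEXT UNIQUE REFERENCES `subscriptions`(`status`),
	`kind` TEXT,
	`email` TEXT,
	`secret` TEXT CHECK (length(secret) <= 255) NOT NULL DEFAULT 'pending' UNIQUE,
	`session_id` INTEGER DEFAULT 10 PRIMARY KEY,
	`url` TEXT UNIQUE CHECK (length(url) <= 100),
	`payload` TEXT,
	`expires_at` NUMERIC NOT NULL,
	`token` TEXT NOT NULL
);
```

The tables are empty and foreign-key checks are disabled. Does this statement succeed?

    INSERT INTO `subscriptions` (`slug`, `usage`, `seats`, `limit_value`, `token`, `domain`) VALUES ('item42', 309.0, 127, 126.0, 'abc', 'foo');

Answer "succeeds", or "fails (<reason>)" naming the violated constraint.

status is omitted from the column list and has no DEFAULT, so it would receive NULL.
But status is declared NOT NULL.

fails (NOT NULL on status)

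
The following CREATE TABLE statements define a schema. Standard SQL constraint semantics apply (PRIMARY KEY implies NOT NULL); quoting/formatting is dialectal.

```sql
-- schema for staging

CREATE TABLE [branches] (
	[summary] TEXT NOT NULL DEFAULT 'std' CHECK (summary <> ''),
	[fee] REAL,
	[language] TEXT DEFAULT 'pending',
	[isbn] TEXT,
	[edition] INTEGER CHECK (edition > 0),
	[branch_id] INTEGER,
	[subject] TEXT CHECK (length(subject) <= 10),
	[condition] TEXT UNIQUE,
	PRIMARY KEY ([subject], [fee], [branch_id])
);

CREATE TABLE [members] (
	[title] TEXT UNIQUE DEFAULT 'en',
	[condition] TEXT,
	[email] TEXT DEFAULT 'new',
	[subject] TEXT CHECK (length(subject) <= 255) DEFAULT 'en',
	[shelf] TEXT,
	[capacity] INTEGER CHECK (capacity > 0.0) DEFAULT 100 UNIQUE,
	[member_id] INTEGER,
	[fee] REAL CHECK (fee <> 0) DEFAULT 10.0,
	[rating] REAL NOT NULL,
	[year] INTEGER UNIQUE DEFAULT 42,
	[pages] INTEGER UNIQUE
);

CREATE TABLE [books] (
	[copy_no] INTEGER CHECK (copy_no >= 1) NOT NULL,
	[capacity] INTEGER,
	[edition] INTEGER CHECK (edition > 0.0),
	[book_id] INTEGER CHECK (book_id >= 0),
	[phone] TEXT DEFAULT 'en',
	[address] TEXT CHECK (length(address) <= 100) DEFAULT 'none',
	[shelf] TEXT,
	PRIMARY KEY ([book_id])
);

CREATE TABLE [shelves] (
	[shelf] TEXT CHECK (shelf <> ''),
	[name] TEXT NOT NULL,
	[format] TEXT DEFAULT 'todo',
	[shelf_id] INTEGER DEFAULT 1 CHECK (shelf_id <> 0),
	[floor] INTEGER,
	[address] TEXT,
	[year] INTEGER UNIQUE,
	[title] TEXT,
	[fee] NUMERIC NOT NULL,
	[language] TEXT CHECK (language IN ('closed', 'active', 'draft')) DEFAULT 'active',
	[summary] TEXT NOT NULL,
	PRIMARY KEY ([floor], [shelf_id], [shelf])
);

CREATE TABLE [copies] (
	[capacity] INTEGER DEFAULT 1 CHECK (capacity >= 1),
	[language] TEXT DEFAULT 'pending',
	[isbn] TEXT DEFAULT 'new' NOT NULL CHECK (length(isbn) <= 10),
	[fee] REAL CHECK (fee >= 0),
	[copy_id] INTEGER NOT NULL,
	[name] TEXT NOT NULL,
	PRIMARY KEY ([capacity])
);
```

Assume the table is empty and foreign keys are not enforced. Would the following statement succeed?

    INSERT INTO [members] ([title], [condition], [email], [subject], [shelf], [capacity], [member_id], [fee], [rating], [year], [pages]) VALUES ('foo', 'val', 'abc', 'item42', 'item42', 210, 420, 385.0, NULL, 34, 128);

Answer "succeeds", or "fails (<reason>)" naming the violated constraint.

fails (NOT NULL on rating)

rating is explicitly set to NULL, but rating is declared NOT NULL.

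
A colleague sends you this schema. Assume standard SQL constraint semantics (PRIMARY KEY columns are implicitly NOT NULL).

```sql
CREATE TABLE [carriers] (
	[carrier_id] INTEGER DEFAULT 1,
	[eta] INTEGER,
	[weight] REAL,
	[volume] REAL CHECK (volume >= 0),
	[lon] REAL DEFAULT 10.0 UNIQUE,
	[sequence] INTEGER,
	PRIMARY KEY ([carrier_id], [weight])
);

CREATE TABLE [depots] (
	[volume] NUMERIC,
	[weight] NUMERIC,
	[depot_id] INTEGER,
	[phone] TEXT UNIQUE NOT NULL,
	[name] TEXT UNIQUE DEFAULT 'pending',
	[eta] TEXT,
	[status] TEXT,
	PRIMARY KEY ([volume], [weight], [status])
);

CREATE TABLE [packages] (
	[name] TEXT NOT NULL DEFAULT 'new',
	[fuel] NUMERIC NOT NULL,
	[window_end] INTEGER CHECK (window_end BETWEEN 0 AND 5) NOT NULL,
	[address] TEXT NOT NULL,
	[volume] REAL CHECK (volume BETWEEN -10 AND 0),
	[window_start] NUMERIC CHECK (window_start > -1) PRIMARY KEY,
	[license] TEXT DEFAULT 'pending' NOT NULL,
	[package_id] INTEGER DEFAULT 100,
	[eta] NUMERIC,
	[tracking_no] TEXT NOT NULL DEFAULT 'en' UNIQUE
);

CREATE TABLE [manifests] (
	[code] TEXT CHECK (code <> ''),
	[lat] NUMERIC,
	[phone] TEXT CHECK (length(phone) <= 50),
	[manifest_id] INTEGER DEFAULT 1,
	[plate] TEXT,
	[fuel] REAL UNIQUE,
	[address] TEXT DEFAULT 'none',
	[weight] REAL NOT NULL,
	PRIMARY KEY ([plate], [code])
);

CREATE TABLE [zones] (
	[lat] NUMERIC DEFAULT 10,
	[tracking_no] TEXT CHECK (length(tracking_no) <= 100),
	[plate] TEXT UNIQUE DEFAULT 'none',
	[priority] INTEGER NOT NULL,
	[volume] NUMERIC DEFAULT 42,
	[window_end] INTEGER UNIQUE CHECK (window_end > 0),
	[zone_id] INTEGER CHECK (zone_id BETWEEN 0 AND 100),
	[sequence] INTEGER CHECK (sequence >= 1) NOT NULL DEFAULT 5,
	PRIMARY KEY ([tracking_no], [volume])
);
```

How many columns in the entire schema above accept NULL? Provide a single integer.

19

carriers: 4 nullable (eta, volume, lon, sequence — PK (carrier_id, weight) and explicit NOT NULL columns excluded).
depots: 3 nullable (depot_id, name, eta — PK (volume, weight, status) and explicit NOT NULL columns excluded).
packages: 3 nullable (volume, package_id, eta — PK (window_start) and explicit NOT NULL columns excluded).
manifests: 5 nullable (lat, phone, manifest_id, fuel, address — PK (plate, code) and explicit NOT NULL columns excluded).
zones: 4 nullable (lat, plate, window_end, zone_id — PK (tracking_no, volume) and explicit NOT NULL columns excluded).
Total: 4 + 3 + 3 + 5 + 4 = 19.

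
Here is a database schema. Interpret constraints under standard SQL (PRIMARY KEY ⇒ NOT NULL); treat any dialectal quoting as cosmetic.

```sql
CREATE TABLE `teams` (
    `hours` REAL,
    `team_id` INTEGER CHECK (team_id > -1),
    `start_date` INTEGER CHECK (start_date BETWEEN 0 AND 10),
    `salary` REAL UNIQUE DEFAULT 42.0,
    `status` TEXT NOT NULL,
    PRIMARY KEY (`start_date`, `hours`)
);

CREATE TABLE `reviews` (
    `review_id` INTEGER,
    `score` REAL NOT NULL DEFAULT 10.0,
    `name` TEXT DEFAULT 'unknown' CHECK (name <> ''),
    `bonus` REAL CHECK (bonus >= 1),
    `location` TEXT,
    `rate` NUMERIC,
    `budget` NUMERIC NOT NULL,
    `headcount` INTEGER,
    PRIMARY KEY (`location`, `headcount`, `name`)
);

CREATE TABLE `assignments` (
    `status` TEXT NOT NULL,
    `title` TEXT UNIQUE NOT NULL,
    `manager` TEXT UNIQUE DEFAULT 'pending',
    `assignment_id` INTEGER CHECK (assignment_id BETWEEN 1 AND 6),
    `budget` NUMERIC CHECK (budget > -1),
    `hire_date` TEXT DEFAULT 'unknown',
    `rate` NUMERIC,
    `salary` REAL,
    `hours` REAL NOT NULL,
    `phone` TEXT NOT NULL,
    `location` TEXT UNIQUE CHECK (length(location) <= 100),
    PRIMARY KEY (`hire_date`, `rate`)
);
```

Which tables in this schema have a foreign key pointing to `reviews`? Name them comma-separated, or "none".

none

No REFERENCES clause anywhere in the schema names reviews.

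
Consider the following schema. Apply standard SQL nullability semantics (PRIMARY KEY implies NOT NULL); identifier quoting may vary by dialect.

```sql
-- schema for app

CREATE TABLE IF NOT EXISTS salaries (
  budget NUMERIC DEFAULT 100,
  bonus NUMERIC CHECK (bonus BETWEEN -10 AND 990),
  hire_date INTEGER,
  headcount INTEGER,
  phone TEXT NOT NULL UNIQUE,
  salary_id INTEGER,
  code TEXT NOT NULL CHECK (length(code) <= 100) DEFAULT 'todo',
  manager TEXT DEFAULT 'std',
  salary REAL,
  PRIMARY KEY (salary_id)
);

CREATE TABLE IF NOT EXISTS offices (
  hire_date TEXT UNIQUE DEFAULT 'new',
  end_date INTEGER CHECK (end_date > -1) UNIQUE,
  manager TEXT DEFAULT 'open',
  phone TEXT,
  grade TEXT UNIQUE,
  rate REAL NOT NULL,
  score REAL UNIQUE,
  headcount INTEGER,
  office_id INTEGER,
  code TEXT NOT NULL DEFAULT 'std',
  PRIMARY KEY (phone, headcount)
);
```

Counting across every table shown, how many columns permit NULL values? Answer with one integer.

salaries: 6 nullable (budget, bonus, hire_date, headcount, manager, salary — PK (salary_id) and explicit NOT NULL columns excluded).
offices: 6 nullable (hire_date, end_date, manager, grade, score, office_id — PK (phone, headcount) and explicit NOT NULL columns excluded).
Total: 6 + 6 = 12.

12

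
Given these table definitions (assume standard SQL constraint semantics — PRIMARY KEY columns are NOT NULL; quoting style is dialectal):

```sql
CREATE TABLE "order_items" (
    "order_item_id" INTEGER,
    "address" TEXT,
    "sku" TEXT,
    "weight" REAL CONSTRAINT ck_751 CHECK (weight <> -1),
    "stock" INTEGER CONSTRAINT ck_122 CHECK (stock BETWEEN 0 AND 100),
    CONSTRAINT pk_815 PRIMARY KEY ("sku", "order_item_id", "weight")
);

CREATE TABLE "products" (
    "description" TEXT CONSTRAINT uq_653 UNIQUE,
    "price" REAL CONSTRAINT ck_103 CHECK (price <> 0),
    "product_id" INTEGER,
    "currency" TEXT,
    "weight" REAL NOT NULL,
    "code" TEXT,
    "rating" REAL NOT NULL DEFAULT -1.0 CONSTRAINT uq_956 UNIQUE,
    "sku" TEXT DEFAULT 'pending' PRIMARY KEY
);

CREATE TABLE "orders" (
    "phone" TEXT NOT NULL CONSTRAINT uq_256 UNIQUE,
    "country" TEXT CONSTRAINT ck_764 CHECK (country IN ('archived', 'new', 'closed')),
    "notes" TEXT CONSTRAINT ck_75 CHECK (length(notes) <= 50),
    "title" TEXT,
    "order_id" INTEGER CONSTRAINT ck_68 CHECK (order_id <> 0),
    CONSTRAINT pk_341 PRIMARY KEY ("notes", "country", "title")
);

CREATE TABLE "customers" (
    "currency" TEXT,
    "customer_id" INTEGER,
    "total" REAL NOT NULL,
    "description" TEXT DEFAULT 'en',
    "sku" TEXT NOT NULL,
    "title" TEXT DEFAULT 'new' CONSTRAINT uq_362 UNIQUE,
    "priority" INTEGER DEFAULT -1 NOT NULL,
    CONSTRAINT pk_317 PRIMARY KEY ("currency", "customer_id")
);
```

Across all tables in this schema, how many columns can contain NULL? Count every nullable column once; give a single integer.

order_items: 2 nullable (address, stock — PK (sku, order_item_id, weight) and explicit NOT NULL columns excluded).
products: 5 nullable (description, price, product_id, currency, code — PK (sku) and explicit NOT NULL columns excluded).
orders: 1 nullable (order_id — PK (notes, country, title) and explicit NOT NULL columns excluded).
customers: 2 nullable (description, title — PK (currency, customer_id) and explicit NOT NULL columns excluded).
Total: 2 + 5 + 1 + 2 = 10.

10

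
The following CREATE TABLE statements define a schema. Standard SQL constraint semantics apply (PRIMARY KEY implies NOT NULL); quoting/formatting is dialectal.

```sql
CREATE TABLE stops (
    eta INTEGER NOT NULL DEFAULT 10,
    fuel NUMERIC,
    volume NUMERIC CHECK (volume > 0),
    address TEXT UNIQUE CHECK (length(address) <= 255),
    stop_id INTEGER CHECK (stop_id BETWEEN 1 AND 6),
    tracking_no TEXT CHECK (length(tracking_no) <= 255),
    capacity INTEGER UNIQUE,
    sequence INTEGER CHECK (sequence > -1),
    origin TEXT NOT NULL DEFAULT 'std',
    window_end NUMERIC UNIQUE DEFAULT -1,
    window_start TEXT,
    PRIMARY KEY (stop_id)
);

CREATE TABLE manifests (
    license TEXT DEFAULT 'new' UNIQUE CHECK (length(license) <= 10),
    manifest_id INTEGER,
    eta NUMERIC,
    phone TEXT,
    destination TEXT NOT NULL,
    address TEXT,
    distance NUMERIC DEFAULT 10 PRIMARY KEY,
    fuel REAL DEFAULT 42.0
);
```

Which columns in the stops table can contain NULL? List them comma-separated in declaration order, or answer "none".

- eta: declared NOT NULL → not nullable.
- fuel: no NOT NULL constraint applies → nullable.
- volume: CHECK does not forbid NULL (a CHECK constraint passes when its expression is NULL) → nullable.
- address: CHECK does not forbid NULL (a CHECK constraint passes when its expression is NULL) → nullable.
- stop_id: part of the PRIMARY KEY, which implies NOT NULL → not nullable.
- tracking_no: CHECK does not forbid NULL (a CHECK constraint passes when its expression is NULL) → nullable.
- capacity: UNIQUE does not imply NOT NULL → nullable.
- sequence: CHECK does not forbid NULL (a CHECK constraint passes when its expression is NULL) → nullable.
- origin: declared NOT NULL → not nullable.
- window_end: UNIQUE does not imply NOT NULL → nullable.
- window_start: no NOT NULL constraint applies → nullable.

fuel, volume, address, tracking_no, capacity, sequence, window_end, window_start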